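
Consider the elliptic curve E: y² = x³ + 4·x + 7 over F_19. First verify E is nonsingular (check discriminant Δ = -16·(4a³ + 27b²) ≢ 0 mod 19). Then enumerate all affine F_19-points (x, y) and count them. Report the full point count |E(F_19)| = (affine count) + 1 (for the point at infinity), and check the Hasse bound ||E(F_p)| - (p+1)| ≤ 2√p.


Affine points = {(0, 8), (0, 11), (2, 2), (2, 17), (4, 7), (4, 12), (5, 0), (6, 0), (7, 6), (7, 13), (8, 0), (12, 4), (12, 15), (16, 5), (16, 14)}; affine count = 15; |E(F_19)| = 16.

Discriminant check: Δ ∝ 4a³ + 27b² = 4·4³ + 27·7² = 4·64 + 27·49 ≡ 2 (mod 19). Nonzero ⇒ E is nonsingular.
For each x ∈ F_19, compute rhs = x³ + 4·x + 7 mod 19, then count y ∈ F_19 with y² ≡ rhs.
  x = 0: rhs = 7, matching y values: 8, 11 (2 points).
  x = 1: rhs = 12, matching y values: none (0 points).
  x = 2: rhs = 4, matching y values: 2, 17 (2 points).
  x = 3: rhs = 8, matching y values: none (0 points).
  x = 4: rhs = 11, matching y values: 7, 12 (2 points).
  x = 5: rhs = 0, matching y values: 0 (1 points).
  x = 6: rhs = 0, matching y values: 0 (1 points).
  x = 7: rhs = 17, matching y values: 6, 13 (2 points).
  x = 8: rhs = 0, matching y values: 0 (1 points).
  x = 9: rhs = 12, matching y values: none (0 points).
  x = 10: rhs = 2, matching y values: none (0 points).
  x = 11: rhs = 14, matching y values: none (0 points).
  x = 12: rhs = 16, matching y values: 4, 15 (2 points).
  x = 13: rhs = 14, matching y values: none (0 points).
  x = 14: rhs = 14, matching y values: none (0 points).
  x = 15: rhs = 3, matching y values: none (0 points).
  x = 16: rhs = 6, matching y values: 5, 14 (2 points).
  x = 17: rhs = 10, matching y values: none (0 points).
  x = 18: rhs = 2, matching y values: none (0 points).
Total affine count: 15.
Full point count |E(F_19)| = 15 + 1 = 16.
Hasse bound: |16 − (19+1)| = |-4| = 4 ≤ 2√19 ≈ 8.7178 ✓.


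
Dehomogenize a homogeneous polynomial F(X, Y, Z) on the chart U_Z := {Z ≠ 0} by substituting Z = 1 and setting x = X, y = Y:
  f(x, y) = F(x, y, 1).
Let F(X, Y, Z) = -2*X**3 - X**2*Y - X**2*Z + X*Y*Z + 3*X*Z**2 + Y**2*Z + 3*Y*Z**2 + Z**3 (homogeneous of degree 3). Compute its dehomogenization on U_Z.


f(x, y) = -2*x**3 - x**2*y - x**2 + x*y + 3*x + y**2 + 3*y + 1

On U_Z we set Z = 1. Each monomial c·X^i·Y^j·Z^k in F becomes c·x^i·y^j·1^k = c·x^i·y^j.
Substituting Z = 1: F(X, Y, 1) = -2*x**3 - x**2*y - x**2 + x*y + 3*x + y**2 + 3*y + 1.
Note: deg(f) ≤ deg(F) = 3; strict inequality happens when F is divisible by Z (lost terms).


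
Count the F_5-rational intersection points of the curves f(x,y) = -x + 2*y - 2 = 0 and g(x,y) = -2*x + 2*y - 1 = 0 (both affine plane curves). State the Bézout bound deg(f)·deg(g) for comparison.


Common zeros: {(1, 4)}; count = 1; Bézout bound = 1.

deg(f) = 1, deg(g) = 1, so Bézout bound = 1.
Scan x ∈ F_5. For each x, list the y ∈ F_5 with f(x, y) ≡ 0 and those with g(x, y) ≡ 0 (mod 5); the common zeros in that column are the intersection.
  x = 0: f ≡ 0 at y ∈ {1}; g ≡ 0 at y ∈ {3}; common: ∅.
  x = 1: f ≡ 0 at y ∈ {4}; g ≡ 0 at y ∈ {4}; common: {4}.
  x = 2: f ≡ 0 at y ∈ {2}; g ≡ 0 at y ∈ {0}; common: ∅.
  x = 3: f ≡ 0 at y ∈ {0}; g ≡ 0 at y ∈ {1}; common: ∅.
  x = 4: f ≡ 0 at y ∈ {3}; g ≡ 0 at y ∈ {2}; common: ∅.
Collecting: common zeros = {(1, 4)}, so the count is 1.
Comparison with the Bézout bound: 1 ≤ 1 = deg(f)·deg(g), as expected for curves with no common component (the bound is attained).


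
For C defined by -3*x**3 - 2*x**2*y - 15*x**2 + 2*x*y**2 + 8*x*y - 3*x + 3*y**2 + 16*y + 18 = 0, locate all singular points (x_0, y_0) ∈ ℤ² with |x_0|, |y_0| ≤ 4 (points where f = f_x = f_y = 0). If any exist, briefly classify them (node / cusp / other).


Singular points: {(-1, -3)}; classification: cusp.

Compute partial derivatives:
  f_x = -9*x**2 - 4*x*y - 30*x + 2*y**2 + 8*y - 3.
  f_y = -2*x**2 + 4*x*y + 8*x + 6*y + 16.
Scan x_0 ∈ {−4, ..., 4}. For each x_0, f_y(x_0, y) is a polynomial in y; find its integer roots y ∈ {−4, ..., 4}, then test f_x and f at those candidates.
  x = -4: f_y(-4, y) = -10*y - 48; no integer root y with |y| ≤ 4.
  x = -3: f_y(-3, y) = -6*y - 26; no integer root y with |y| ≤ 4.
  x = -2: f_y(-2, y) = -2*y - 8; vanishes at y ∈ {-4}. (-2, -4): f_x = -11 ≠ 0.
  x = -1: f_y(-1, y) = 2*y + 6; vanishes at y ∈ {-3}. (-1, -3): f_x = 0, f = 0 — SINGULAR.
  x = 0: f_y(0, y) = 6*y + 16; no integer root y with |y| ≤ 4.
  x = 1: f_y(1, y) = 10*y + 22; no integer root y with |y| ≤ 4.
  x = 2: f_y(2, y) = 14*y + 24; no integer root y with |y| ≤ 4.
  x = 3: f_y(3, y) = 18*y + 22; no integer root y with |y| ≤ 4.
  x = 4: f_y(4, y) = 22*y + 16; no integer root y with |y| ≤ 4.
Only singular point on the grid: (-1, -3).
Classify: substitute x = -1 + u, y = -3 + v and expand: f = -3*u**3 - 2*u**2*v + 2*u*v**2 + v**2.
No constant or linear terms (consistent with a singular point). Quadratic part: v**2. Cubic part: -3*u**3 - 2*u**2*v + 2*u*v**2.
The quadratic part v**2 is a perfect square, so there is a single (double) tangent line v = 0, i.e. y = -3. Restricting the cubic part to that line (v = 0) leaves -3*u**3 ≠ 0, so f is not divisible by v and the branch is v² ≈ 3*u**3 to lowest order — this is a cusp.
Classification: cusp.


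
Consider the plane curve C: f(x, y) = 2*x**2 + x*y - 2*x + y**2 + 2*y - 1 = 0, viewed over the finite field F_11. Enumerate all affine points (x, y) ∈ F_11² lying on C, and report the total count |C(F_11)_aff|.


Affine F_11-points: {(2, 8), (2, 10), (3, 0), (3, 6), (5, 5), (5, 10), (6, 6), (6, 8), (9, 0), (10, 5)}; count = 10.

For each of the 121 pairs (x, y) ∈ F_11², evaluate f(x, y) mod 11. Record the zeros.
  x = 0: [0↦10, 1↦2, 2↦7, 3↦3, 4↦1, 5↦1, 6↦3, 7↦7, 8↦2, 9↦10, 10↦9]  zeros at y ∈ ∅
  x = 1: [0↦10, 1↦3, 2↦9, 3↦6, 4↦5, 5↦6, 6↦9, 7↦3, 8↦10, 9↦8, 10↦8]  zeros at y ∈ ∅
  x = 2: [0↦3, 1↦8, 2↦4, 3↦2, 4↦2, 5↦4, 6↦8, 7↦3, 8↦0, 9↦10, 10↦0]  zeros at y ∈ {8, 10}
  x = 3: [0↦0, 1↦6, 2↦3, 3↦2, 4↦3, 5↦6, 6↦0, 7↦7, 8↦5, 9↦5, 10↦7]  zeros at y ∈ {0, 6}
  x = 4: [0↦1, 1↦8, 2↦6, 3↦6, 4↦8, 5↦1, 6↦7, 7↦4, 8↦3, 9↦4, 10↦7]  zeros at y ∈ ∅
  x = 5: [0↦6, 1↦3, 2↦2, 3↦3, 4↦6, 5↦0, 6↦7, 7↦5, 8↦5, 9↦7, 10↦0]  zeros at y ∈ {5, 10}
  x = 6: [0↦4, 1↦2, 2↦2, 3↦4, 4↦8, 5↦3, 6↦0, 7↦10, 8↦0, 9↦3, 10↦8]  zeros at y ∈ {6, 8}
  x = 7: [0↦6, 1↦5, 2↦6, 3↦9, 4↦3, 5↦10, 6↦8, 7↦8, 8↦10, 9↦3, 10↦9]  zeros at y ∈ ∅
  x = 8: [0↦1, 1↦1, 2↦3, 3↦7, 4↦2, 5↦10, 6↦9, 7↦10, 8↦2, 9↦7, 10↦3]  zeros at y ∈ ∅
  x = 9: [0↦0, 1↦1, 2↦4, 3↦9, 4↦5, 5↦3, 6↦3, 7↦5, 8↦9, 9↦4, 10↦1]  zeros at y ∈ {0}
  x = 10: [0↦3, 1↦5, 2↦9, 3↦4, 4↦1, 5↦0, 6↦1, 7↦4, 8↦9, 9↦5, 10↦3]  zeros at y ∈ {5}
Collecting zeros: affine points = {(2, 8), (2, 10), (3, 0), (3, 6), (5, 5), (5, 10), (6, 6), (6, 8), (9, 0), (10, 5)}.
Total count |C(F_11)_aff| = 10.


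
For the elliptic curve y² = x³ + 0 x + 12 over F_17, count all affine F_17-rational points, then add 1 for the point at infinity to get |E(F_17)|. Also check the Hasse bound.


Affine points = {(1, 8), (1, 9), (4, 5), (4, 12), (5, 1), (5, 16), (7, 7), (7, 10), (10, 3), (10, 14), (11, 0), (13, 4), (13, 13), (14, 6), (14, 11), (15, 2), (15, 15)}; affine count = 17; |E(F_17)| = 18.

Discriminant check: Δ ∝ 4a³ + 27b² = 4·0³ + 27·12² = 4·0 + 27·144 ≡ 12 (mod 17). Nonzero ⇒ E is nonsingular.
For each x ∈ F_17, compute rhs = x³ + 0·x + 12 mod 17, then count y ∈ F_17 with y² ≡ rhs.
  x = 0: rhs = 12, matching y values: none (0 points).
  x = 1: rhs = 13, matching y values: 8, 9 (2 points).
  x = 2: rhs = 3, matching y values: none (0 points).
  x = 3: rhs = 5, matching y values: none (0 points).
  x = 4: rhs = 8, matching y values: 5, 12 (2 points).
  x = 5: rhs = 1, matching y values: 1, 16 (2 points).
  x = 6: rhs = 7, matching y values: none (0 points).
  x = 7: rhs = 15, matching y values: 7, 10 (2 points).
  x = 8: rhs = 14, matching y values: none (0 points).
  x = 9: rhs = 10, matching y values: none (0 points).
  x = 10: rhs = 9, matching y values: 3, 14 (2 points).
  x = 11: rhs = 0, matching y values: 0 (1 points).
  x = 12: rhs = 6, matching y values: none (0 points).
  x = 13: rhs = 16, matching y values: 4, 13 (2 points).
  x = 14: rhs = 2, matching y values: 6, 11 (2 points).
  x = 15: rhs = 4, matching y values: 2, 15 (2 points).
  x = 16: rhs = 11, matching y values: none (0 points).
Total affine count: 17.
Full point count |E(F_17)| = 17 + 1 = 18.
Hasse bound: |18 − (17+1)| = |0| = 0 ≤ 2√17 ≈ 8.2462 ✓.


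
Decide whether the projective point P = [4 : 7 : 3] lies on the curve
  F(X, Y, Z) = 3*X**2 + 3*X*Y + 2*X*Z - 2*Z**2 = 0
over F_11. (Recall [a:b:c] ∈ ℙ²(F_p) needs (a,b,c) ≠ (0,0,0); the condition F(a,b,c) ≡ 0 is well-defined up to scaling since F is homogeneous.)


F(4,7,3) ≡ 6 (mod 11); P is NOT on the curve.

Evaluate F(4, 7, 3) term-by-term (mod 11).
  3*X**2 ↦ 3·16·1·1 = 48
  3*X*Y ↦ 3·4·7·1 = 84
  2*X*Z ↦ 2·4·1·3 = 24
  -2*Z**2 ↦ -2·1·1·9 = -18
Sum: F(4, 7, 3) = (48) + (84) + (24) + (-18) = 138.
Reducing mod 11: 138 ≡ 6 (mod 11).
Since F(a, b, c) ≡ 6 ≠ 0 (mod 11), P does NOT lie on the curve.


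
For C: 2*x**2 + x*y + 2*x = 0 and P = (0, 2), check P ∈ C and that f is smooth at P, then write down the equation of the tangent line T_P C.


Tangent line at P: 4*x = 0.

Step 1: f(0, 2) = 0, so P lies on C.
Step 2: partial derivatives
  f_x(x, y) = 4*x + y + 2, f_y(x, y) = x.
  f_x(P) = 4, f_y(P) = 0 (gradient nonzero, so P is smooth).
Step 3: tangent line at P: 4·(x − 0) + 0·(y − 2) = 0.
Expanding: 4*x = 0.


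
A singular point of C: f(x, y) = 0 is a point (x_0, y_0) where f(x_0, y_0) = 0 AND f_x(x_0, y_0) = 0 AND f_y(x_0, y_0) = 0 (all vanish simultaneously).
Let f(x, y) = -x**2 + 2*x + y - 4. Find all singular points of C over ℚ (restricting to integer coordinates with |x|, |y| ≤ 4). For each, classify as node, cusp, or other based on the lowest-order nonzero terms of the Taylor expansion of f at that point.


No singular points in the scanned grid; C is smooth there.

Compute partial derivatives:
  f_x = 2 - 2*x.
  f_y = 1.
f_y = 1 is a nonzero constant, so f_y never vanishes: no point (x, y) can satisfy f = f_x = f_y = 0. In particular no (x, y) ∈ {−4, ..., 4}² is singular; the curve is smooth.


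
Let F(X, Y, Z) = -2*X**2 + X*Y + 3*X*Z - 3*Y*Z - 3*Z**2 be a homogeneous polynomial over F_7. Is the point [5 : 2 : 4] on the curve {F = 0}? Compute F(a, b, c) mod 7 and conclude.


F(5,2,4) ≡ 4 (mod 7); P is NOT on the curve.

Evaluate F(5, 2, 4) term-by-term (mod 7).
  -2*X**2 ↦ -2·25·1·1 = -50
  X*Y ↦ 1·5·2·1 = 10
  3*X*Z ↦ 3·5·1·4 = 60
  -3*Y*Z ↦ -3·1·2·4 = -24
  -3*Z**2 ↦ -3·1·1·16 = -48
Sum: F(5, 2, 4) = (-50) + (10) + (60) + (-24) + (-48) = -52.
Reducing mod 7: -52 ≡ 4 (mod 7).
Since F(a, b, c) ≡ 4 ≠ 0 (mod 7), P does NOT lie on the curve.


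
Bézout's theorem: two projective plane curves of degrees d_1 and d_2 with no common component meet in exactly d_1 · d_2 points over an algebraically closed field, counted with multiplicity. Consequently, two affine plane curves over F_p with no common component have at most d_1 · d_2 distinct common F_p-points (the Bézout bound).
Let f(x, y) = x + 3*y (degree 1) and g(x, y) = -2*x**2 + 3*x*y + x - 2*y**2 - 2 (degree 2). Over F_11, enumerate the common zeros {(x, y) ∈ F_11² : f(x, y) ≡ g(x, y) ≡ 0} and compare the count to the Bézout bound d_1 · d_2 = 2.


Common zeros: ∅; count = 0; Bézout bound = 2.

deg(f) = 1, deg(g) = 2, so Bézout bound = 2.
Scan x ∈ F_11. For each x, list the y ∈ F_11 with f(x, y) ≡ 0 and those with g(x, y) ≡ 0 (mod 11); the common zeros in that column are the intersection.
  x = 0: f ≡ 0 at y ∈ {0}; g ≡ 0 at y ∈ ∅; common: ∅.
  x = 1: f ≡ 0 at y ∈ {7}; g ≡ 0 at y ∈ ∅; common: ∅.
  x = 2: f ≡ 0 at y ∈ {3}; g ≡ 0 at y ∈ {6, 8}; common: ∅.
  x = 3: f ≡ 0 at y ∈ {10}; g ≡ 0 at y ∈ {5}; common: ∅.
  x = 4: f ≡ 0 at y ∈ {6}; g ≡ 0 at y ∈ {7, 10}; common: ∅.
  x = 5: f ≡ 0 at y ∈ {2}; g ≡ 0 at y ∈ {5, 8}; common: ∅.
  x = 6: f ≡ 0 at y ∈ {9}; g ≡ 0 at y ∈ {10}; common: ∅.
  x = 7: f ≡ 0 at y ∈ {5}; g ≡ 0 at y ∈ {7, 9}; common: ∅.
  x = 8: f ≡ 0 at y ∈ {1}; g ≡ 0 at y ∈ ∅; common: ∅.
  x = 9: f ≡ 0 at y ∈ {8}; g ≡ 0 at y ∈ ∅; common: ∅.
  x = 10: f ≡ 0 at y ∈ {4}; g ≡ 0 at y ∈ ∅; common: ∅.
Collecting: common zeros = ∅, so the count is 0.
Comparison with the Bézout bound: 0 ≤ 2 = deg(f)·deg(g), as expected for curves with no common component (the affine F_11-count falls short of the bound because intersections may lie at infinity, over extension fields, or carry multiplicity).


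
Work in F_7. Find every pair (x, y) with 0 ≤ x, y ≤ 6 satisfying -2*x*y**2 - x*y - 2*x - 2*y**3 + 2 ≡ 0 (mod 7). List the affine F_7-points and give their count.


Affine F_7-points: {(0, 1), (0, 2), (0, 4), (1, 0), (2, 3), (4, 5), (6, 6)}; count = 7.

For each of the 49 pairs (x, y) ∈ F_7², evaluate f(x, y) mod 7. Record the zeros.
  x = 0: [0↦2, 1↦0, 2↦0, 3↦4, 4↦0, 5↦4, 6↦4]  zeros at y ∈ {1, 2, 4}
  x = 1: [0↦0, 1↦2, 2↦2, 3↦2, 4↦4, 5↦3, 6↦1]  zeros at y ∈ {0}
  x = 2: [0↦5, 1↦4, 2↦4, 3↦0, 4↦1, 5↦2, 6↦5]  zeros at y ∈ {3}
  x = 3: [0↦3, 1↦6, 2↦6, 3↦5, 4↦5, 5↦1, 6↦2]  zeros at y ∈ ∅
  x = 4: [0↦1, 1↦1, 2↦1, 3↦3, 4↦2, 5↦0, 6↦6]  zeros at y ∈ {5}
  x = 5: [0↦6, 1↦3, 2↦3, 3↦1, 4↦6, 5↦6, 6↦3]  zeros at y ∈ ∅
  x = 6: [0↦4, 1↦5, 2↦5, 3↦6, 4↦3, 5↦5, 6↦0]  zeros at y ∈ {6}
Collecting zeros: affine points = {(0, 1), (0, 2), (0, 4), (1, 0), (2, 3), (4, 5), (6, 6)}.
Total count |C(F_7)_aff| = 7.


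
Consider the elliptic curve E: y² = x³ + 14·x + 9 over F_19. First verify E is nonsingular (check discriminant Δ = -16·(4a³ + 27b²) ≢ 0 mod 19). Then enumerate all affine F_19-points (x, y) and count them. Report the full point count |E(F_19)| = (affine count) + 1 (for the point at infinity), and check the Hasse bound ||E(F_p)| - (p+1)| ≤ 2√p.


Affine points = {(0, 3), (0, 16), (1, 9), (1, 10), (2, 8), (2, 11), (6, 9), (6, 10), (8, 5), (8, 14), (9, 3), (9, 16), (10, 3), (10, 16), (12, 9), (12, 10), (14, 2), (14, 17), (16, 4), (16, 15), (17, 7), (17, 12)}; affine count = 22; |E(F_19)| = 23.

Discriminant check: Δ ∝ 4a³ + 27b² = 4·14³ + 27·9² = 4·2744 + 27·81 ≡ 15 (mod 19). Nonzero ⇒ E is nonsingular.
For each x ∈ F_19, compute rhs = x³ + 14·x + 9 mod 19, then count y ∈ F_19 with y² ≡ rhs.
  x = 0: rhs = 9, matching y values: 3, 16 (2 points).
  x = 1: rhs = 5, matching y values: 9, 10 (2 points).
  x = 2: rhs = 7, matching y values: 8, 11 (2 points).
  x = 3: rhs = 2, matching y values: none (0 points).
  x = 4: rhs = 15, matching y values: none (0 points).
  x = 5: rhs = 14, matching y values: none (0 points).
  x = 6: rhs = 5, matching y values: 9, 10 (2 points).
  x = 7: rhs = 13, matching y values: none (0 points).
  x = 8: rhs = 6, matching y values: 5, 14 (2 points).
  x = 9: rhs = 9, matching y values: 3, 16 (2 points).
  x = 10: rhs = 9, matching y values: 3, 16 (2 points).
  x = 11: rhs = 12, matching y values: none (0 points).
  x = 12: rhs = 5, matching y values: 9, 10 (2 points).
  x = 13: rhs = 13, matching y values: none (0 points).
  x = 14: rhs = 4, matching y values: 2, 17 (2 points).
  x = 15: rhs = 3, matching y values: none (0 points).
  x = 16: rhs = 16, matching y values: 4, 15 (2 points).
  x = 17: rhs = 11, matching y values: 7, 12 (2 points).
  x = 18: rhs = 13, matching y values: none (0 points).
Total affine count: 22.
Full point count |E(F_19)| = 22 + 1 = 23.
Hasse bound: |23 − (19+1)| = |3| = 3 ≤ 2√19 ≈ 8.7178 ✓.


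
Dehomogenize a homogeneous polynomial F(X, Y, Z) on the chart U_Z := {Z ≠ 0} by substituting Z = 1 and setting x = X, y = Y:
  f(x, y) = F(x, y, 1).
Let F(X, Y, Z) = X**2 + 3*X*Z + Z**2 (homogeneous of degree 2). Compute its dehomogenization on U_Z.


f(x, y) = x**2 + 3*x + 1

On U_Z we set Z = 1. Each monomial c·X^i·Y^j·Z^k in F becomes c·x^i·y^j·1^k = c·x^i·y^j.
Substituting Z = 1: F(X, Y, 1) = x**2 + 3*x + 1.
Note: deg(f) ≤ deg(F) = 2; strict inequality happens when F is divisible by Z (lost terms).


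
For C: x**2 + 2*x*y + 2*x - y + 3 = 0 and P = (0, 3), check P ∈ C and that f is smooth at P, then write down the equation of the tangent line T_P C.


Tangent line at P: 8*x - y + 3 = 0.

Step 1: f(0, 3) = 0, so P lies on C.
Step 2: partial derivatives
  f_x(x, y) = 2*x + 2*y + 2, f_y(x, y) = 2*x - 1.
  f_x(P) = 8, f_y(P) = -1 (gradient nonzero, so P is smooth).
Step 3: tangent line at P: 8·(x − 0) + -1·(y − 3) = 0.
Expanding: 8*x - y + 3 = 0.


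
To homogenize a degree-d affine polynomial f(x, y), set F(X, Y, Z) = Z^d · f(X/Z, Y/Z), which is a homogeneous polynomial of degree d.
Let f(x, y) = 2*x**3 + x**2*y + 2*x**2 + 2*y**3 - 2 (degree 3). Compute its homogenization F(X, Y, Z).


F(X, Y, Z) = 2*X**3 + X**2*Y + 2*X**2*Z + 2*Y**3 - 2*Z**3

deg(f) = 3.
Substitute x = X/Z, y = Y/Z into f, then multiply by Z^3.
  monomial 2·x^3·y^0 ↦ 2·X^3·Y^0·Z^0.
  monomial 1·x^2·y^1 ↦ 1·X^2·Y^1·Z^0.
  monomial 2·x^2·y^0 ↦ 2·X^2·Y^0·Z^1.
  monomial 2·x^0·y^3 ↦ 2·X^0·Y^3·Z^0.
  monomial -2·x^0·y^0 ↦ -2·X^0·Y^0·Z^3.
Collecting: F(X, Y, Z) = 2*X**3 + X**2*Y + 2*X**2*Z + 2*Y**3 - 2*Z**3.


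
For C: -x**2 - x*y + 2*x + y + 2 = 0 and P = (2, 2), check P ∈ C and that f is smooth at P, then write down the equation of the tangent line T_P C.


Tangent line at P: -4*x - y + 10 = 0.

Step 1: f(2, 2) = 0, so P lies on C.
Step 2: partial derivatives
  f_x(x, y) = -2*x - y + 2, f_y(x, y) = 1 - x.
  f_x(P) = -4, f_y(P) = -1 (gradient nonzero, so P is smooth).
Step 3: tangent line at P: -4·(x − 2) + -1·(y − 2) = 0.
Expanding: -4*x - y + 10 = 0.


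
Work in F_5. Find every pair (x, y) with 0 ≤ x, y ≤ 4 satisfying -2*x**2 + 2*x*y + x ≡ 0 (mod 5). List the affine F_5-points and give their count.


Affine F_5-points: {(0, 0), (0, 1), (0, 2), (0, 3), (0, 4), (1, 3), (2, 4), (3, 0), (4, 1)}; count = 9.

For each of the 25 pairs (x, y) ∈ F_5², evaluate f(x, y) mod 5. Record the zeros.
  x = 0: [0↦0, 1↦0, 2↦0, 3↦0, 4↦0]  zeros at y ∈ {0, 1, 2, 3, 4}
  x = 1: [0↦4, 1↦1, 2↦3, 3↦0, 4↦2]  zeros at y ∈ {3}
  x = 2: [0↦4, 1↦3, 2↦2, 3↦1, 4↦0]  zeros at y ∈ {4}
  x = 3: [0↦0, 1↦1, 2↦2, 3↦3, 4↦4]  zeros at y ∈ {0}
  x = 4: [0↦2, 1↦0, 2↦3, 3↦1, 4↦4]  zeros at y ∈ {1}
Collecting zeros: affine points = {(0, 0), (0, 1), (0, 2), (0, 3), (0, 4), (1, 3), (2, 4), (3, 0), (4, 1)}.
Total count |C(F_5)_aff| = 9.


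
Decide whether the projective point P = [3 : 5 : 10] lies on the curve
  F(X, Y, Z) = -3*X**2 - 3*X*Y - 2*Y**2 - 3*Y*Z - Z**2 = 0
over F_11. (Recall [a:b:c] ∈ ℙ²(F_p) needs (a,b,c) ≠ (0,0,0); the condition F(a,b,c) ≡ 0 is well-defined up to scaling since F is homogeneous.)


F(3,5,10) ≡ 2 (mod 11); P is NOT on the curve.

Evaluate F(3, 5, 10) term-by-term (mod 11).
  -3*X**2 ↦ -3·9·1·1 = -27
  -3*X*Y ↦ -3·3·5·1 = -45
  -2*Y**2 ↦ -2·1·25·1 = -50
  -3*Y*Z ↦ -3·1·5·10 = -150
  -Z**2 ↦ -1·1·1·100 = -100
Sum: F(3, 5, 10) = (-27) + (-45) + (-50) + (-150) + (-100) = -372.
Reducing mod 11: -372 ≡ 2 (mod 11).
Since F(a, b, c) ≡ 2 ≠ 0 (mod 11), P does NOT lie on the curve.


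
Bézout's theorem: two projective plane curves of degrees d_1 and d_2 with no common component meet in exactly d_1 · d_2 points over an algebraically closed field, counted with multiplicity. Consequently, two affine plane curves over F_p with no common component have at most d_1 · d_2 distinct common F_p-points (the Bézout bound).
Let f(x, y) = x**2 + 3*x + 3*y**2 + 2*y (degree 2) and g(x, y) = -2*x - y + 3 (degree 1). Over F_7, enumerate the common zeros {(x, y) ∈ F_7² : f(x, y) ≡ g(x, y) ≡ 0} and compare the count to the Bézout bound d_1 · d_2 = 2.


Common zeros: ∅; count = 0; Bézout bound = 2.

deg(f) = 2, deg(g) = 1, so Bézout bound = 2.
Scan x ∈ F_7. For each x, list the y ∈ F_7 with f(x, y) ≡ 0 and those with g(x, y) ≡ 0 (mod 7); the common zeros in that column are the intersection.
  x = 0: f ≡ 0 at y ∈ {0, 4}; g ≡ 0 at y ∈ {3}; common: ∅.
  x = 1: f ≡ 0 at y ∈ ∅; g ≡ 0 at y ∈ {1}; common: ∅.
  x = 2: f ≡ 0 at y ∈ ∅; g ≡ 0 at y ∈ {6}; common: ∅.
  x = 3: f ≡ 0 at y ∈ ∅; g ≡ 0 at y ∈ {4}; common: ∅.
  x = 4: f ≡ 0 at y ∈ {0, 4}; g ≡ 0 at y ∈ {2}; common: ∅.
  x = 5: f ≡ 0 at y ∈ {2}; g ≡ 0 at y ∈ {0}; common: ∅.
  x = 6: f ≡ 0 at y ∈ {2}; g ≡ 0 at y ∈ {5}; common: ∅.
Collecting: common zeros = ∅, so the count is 0.
Comparison with the Bézout bound: 0 ≤ 2 = deg(f)·deg(g), as expected for curves with no common component (the affine F_7-count falls short of the bound because intersections may lie at infinity, over extension fields, or carry multiplicity).


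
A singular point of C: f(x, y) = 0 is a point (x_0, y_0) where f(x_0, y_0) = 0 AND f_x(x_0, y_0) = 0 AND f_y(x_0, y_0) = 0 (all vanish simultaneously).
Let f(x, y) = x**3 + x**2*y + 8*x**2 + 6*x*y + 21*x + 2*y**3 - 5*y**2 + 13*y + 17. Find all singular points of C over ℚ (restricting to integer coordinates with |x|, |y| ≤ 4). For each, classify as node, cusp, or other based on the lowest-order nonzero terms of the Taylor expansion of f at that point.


Singular points: {(-3, 1)}; classification: cusp.

Compute partial derivatives:
  f_x = 3*x**2 + 2*x*y + 16*x + 6*y + 21.
  f_y = x**2 + 6*x + 6*y**2 - 10*y + 13.
Scan x_0 ∈ {−4, ..., 4}. For each x_0, f_y(x_0, y) is a polynomial in y; find its integer roots y ∈ {−4, ..., 4}, then test f_x and f at those candidates.
  x = -4: f_y(-4, y) = 6*y**2 - 10*y + 5; no integer root y with |y| ≤ 4.
  x = -3: f_y(-3, y) = 6*y**2 - 10*y + 4; vanishes at y ∈ {1}. (-3, 1): f_x = 0, f = 0 — SINGULAR.
  x = -2: f_y(-2, y) = 6*y**2 - 10*y + 5; no integer root y with |y| ≤ 4.
  x = -1: f_y(-1, y) = 6*y**2 - 10*y + 8; no integer root y with |y| ≤ 4.
  x = 0: f_y(0, y) = 6*y**2 - 10*y + 13; no integer root y with |y| ≤ 4.
  x = 1: f_y(1, y) = 6*y**2 - 10*y + 20; no integer root y with |y| ≤ 4.
  x = 2: f_y(2, y) = 6*y**2 - 10*y + 29; no integer root y with |y| ≤ 4.
  x = 3: f_y(3, y) = 6*y**2 - 10*y + 40; no integer root y with |y| ≤ 4.
  x = 4: f_y(4, y) = 6*y**2 - 10*y + 53; no integer root y with |y| ≤ 4.
Only singular point on the grid: (-3, 1).
Classify: substitute x = -3 + u, y = 1 + v and expand: f = u**3 + u**2*v + 2*v**3 + v**2.
No constant or linear terms (consistent with a singular point). Quadratic part: v**2. Cubic part: u**3 + u**2*v + 2*v**3.
The quadratic part v**2 is a perfect square, so there is a single (double) tangent line v = 0, i.e. y = 1. Restricting the cubic part to that line (v = 0) leaves u**3 ≠ 0, so f is not divisible by v and the branch is v² ≈ -u**3 to lowest order — this is a cusp.
Classification: cusp.


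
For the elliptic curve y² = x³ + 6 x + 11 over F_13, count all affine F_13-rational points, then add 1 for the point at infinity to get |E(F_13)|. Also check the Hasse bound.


Affine points = {(3, 2), (3, 11), (5, 6), (5, 7), (6, 4), (6, 9), (8, 5), (8, 8), (9, 1), (9, 12), (11, 2), (11, 11), (12, 2), (12, 11)}; affine count = 14; |E(F_13)| = 15.

Discriminant check: Δ ∝ 4a³ + 27b² = 4·6³ + 27·11² = 4·216 + 27·121 ≡ 10 (mod 13). Nonzero ⇒ E is nonsingular.
For each x ∈ F_13, compute rhs = x³ + 6·x + 11 mod 13, then count y ∈ F_13 with y² ≡ rhs.
  x = 0: rhs = 11, matching y values: none (0 points).
  x = 1: rhs = 5, matching y values: none (0 points).
  x = 2: rhs = 5, matching y values: none (0 points).
  x = 3: rhs = 4, matching y values: 2, 11 (2 points).
  x = 4: rhs = 8, matching y values: none (0 points).
  x = 5: rhs = 10, matching y values: 6, 7 (2 points).
  x = 6: rhs = 3, matching y values: 4, 9 (2 points).
  x = 7: rhs = 6, matching y values: none (0 points).
  x = 8: rhs = 12, matching y values: 5, 8 (2 points).
  x = 9: rhs = 1, matching y values: 1, 12 (2 points).
  x = 10: rhs = 5, matching y values: none (0 points).
  x = 11: rhs = 4, matching y values: 2, 11 (2 points).
  x = 12: rhs = 4, matching y values: 2, 11 (2 points).
Total affine count: 14.
Full point count |E(F_13)| = 14 + 1 = 15.
Hasse bound: |15 − (13+1)| = |1| = 1 ≤ 2√13 ≈ 7.2111 ✓.


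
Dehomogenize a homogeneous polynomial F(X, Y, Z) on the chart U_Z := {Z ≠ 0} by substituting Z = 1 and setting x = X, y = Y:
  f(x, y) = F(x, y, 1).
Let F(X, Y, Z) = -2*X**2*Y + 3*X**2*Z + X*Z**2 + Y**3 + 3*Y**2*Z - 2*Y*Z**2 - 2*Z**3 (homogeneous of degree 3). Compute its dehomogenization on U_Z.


f(x, y) = -2*x**2*y + 3*x**2 + x + y**3 + 3*y**2 - 2*y - 2

On U_Z we set Z = 1. Each monomial c·X^i·Y^j·Z^k in F becomes c·x^i·y^j·1^k = c·x^i·y^j.
Substituting Z = 1: F(X, Y, 1) = -2*x**2*y + 3*x**2 + x + y**3 + 3*y**2 - 2*y - 2.
Note: deg(f) ≤ deg(F) = 3; strict inequality happens when F is divisible by Z (lost terms).


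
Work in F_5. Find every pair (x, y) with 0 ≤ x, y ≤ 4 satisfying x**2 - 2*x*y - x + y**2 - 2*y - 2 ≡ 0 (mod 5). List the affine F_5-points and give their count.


Affine F_5-points: {(1, 1), (1, 3), (2, 0), (2, 1), (4, 0)}; count = 5.

For each of the 25 pairs (x, y) ∈ F_5², evaluate f(x, y) mod 5. Record the zeros.
  x = 0: [0↦3, 1↦2, 2↦3, 3↦1, 4↦1]  zeros at y ∈ ∅
  x = 1: [0↦3, 1↦0, 2↦4, 3↦0, 4↦3]  zeros at y ∈ {1, 3}
  x = 2: [0↦0, 1↦0, 2↦2, 3↦1, 4↦2]  zeros at y ∈ {0, 1}
  x = 3: [0↦4, 1↦2, 2↦2, 3↦4, 4↦3]  zeros at y ∈ ∅
  x = 4: [0↦0, 1↦1, 2↦4, 3↦4, 4↦1]  zeros at y ∈ {0}
Collecting zeros: affine points = {(1, 1), (1, 3), (2, 0), (2, 1), (4, 0)}.
Total count |C(F_5)_aff| = 5.


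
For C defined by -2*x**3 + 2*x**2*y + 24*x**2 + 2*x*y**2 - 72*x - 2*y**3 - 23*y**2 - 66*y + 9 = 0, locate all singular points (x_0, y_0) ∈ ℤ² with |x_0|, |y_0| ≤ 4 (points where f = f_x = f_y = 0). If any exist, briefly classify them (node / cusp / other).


Singular points: {(3, -3)}; classification: cusp.

Compute partial derivatives:
  f_x = -6*x**2 + 4*x*y + 48*x + 2*y**2 - 72.
  f_y = 2*x**2 + 4*x*y - 6*y**2 - 46*y - 66.
Scan x_0 ∈ {−4, ..., 4}. For each x_0, f_y(x_0, y) is a polynomial in y; find its integer roots y ∈ {−4, ..., 4}, then test f_x and f at those candidates.
  x = -4: f_y(-4, y) = -6*y**2 - 62*y - 34; no integer root y with |y| ≤ 4.
  x = -3: f_y(-3, y) = -6*y**2 - 58*y - 48; no integer root y with |y| ≤ 4.
  x = -2: f_y(-2, y) = -6*y**2 - 54*y - 58; no integer root y with |y| ≤ 4.
  x = -1: f_y(-1, y) = -6*y**2 - 50*y - 64; no integer root y with |y| ≤ 4.
  x = 0: f_y(0, y) = -6*y**2 - 46*y - 66; no integer root y with |y| ≤ 4.
  x = 1: f_y(1, y) = -6*y**2 - 42*y - 64; no integer root y with |y| ≤ 4.
  x = 2: f_y(2, y) = -6*y**2 - 38*y - 58; no integer root y with |y| ≤ 4.
  x = 3: f_y(3, y) = -6*y**2 - 34*y - 48; vanishes at y ∈ {-3}. (3, -3): f_x = 0, f = 0 — SINGULAR.
  x = 4: f_y(4, y) = -6*y**2 - 30*y - 34; no integer root y with |y| ≤ 4.
Only singular point on the grid: (3, -3).
Classify: substitute x = 3 + u, y = -3 + v and expand: f = -2*u**3 + 2*u**2*v + 2*u*v**2 - 2*v**3 + v**2.
No constant or linear terms (consistent with a singular point). Quadratic part: v**2. Cubic part: -2*u**3 + 2*u**2*v + 2*u*v**2 - 2*v**3.
The quadratic part v**2 is a perfect square, so there is a single (double) tangent line v = 0, i.e. y = -3. Restricting the cubic part to that line (v = 0) leaves -2*u**3 ≠ 0, so f is not divisible by v and the branch is v² ≈ 2*u**3 to lowest order — this is a cusp.
Classification: cusp.


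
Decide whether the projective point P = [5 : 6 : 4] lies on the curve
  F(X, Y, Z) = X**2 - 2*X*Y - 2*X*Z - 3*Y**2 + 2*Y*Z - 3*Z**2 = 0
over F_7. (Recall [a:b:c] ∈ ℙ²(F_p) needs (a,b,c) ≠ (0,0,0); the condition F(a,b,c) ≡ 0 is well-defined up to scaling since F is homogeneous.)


F(5,6,4) ≡ 6 (mod 7); P is NOT on the curve.

Evaluate F(5, 6, 4) term-by-term (mod 7).
  X**2 ↦ 1·25·1·1 = 25
  -2*X*Y ↦ -2·5·6·1 = -60
  -2*X*Z ↦ -2·5·1·4 = -40
  -3*Y**2 ↦ -3·1·36·1 = -108
  2*Y*Z ↦ 2·1·6·4 = 48
  -3*Z**2 ↦ -3·1·1·16 = -48
Sum: F(5, 6, 4) = (25) + (-60) + (-40) + (-108) + (48) + (-48) = -183.
Reducing mod 7: -183 ≡ 6 (mod 7).
Since F(a, b, c) ≡ 6 ≠ 0 (mod 7), P does NOT lie on the curve.


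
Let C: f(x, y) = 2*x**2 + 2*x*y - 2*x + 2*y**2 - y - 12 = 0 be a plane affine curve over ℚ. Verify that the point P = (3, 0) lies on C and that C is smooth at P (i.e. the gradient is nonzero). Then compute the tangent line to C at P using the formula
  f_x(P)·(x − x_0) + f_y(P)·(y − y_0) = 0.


Tangent line at P: 10*x + 5*y - 30 = 0.

Step 1: f(3, 0) = 0, so P lies on C.
Step 2: partial derivatives
  f_x(x, y) = 4*x + 2*y - 2, f_y(x, y) = 2*x + 4*y - 1.
  f_x(P) = 10, f_y(P) = 5 (gradient nonzero, so P is smooth).
Step 3: tangent line at P: 10·(x − 3) + 5·(y − 0) = 0.
Expanding: 10*x + 5*y - 30 = 0.


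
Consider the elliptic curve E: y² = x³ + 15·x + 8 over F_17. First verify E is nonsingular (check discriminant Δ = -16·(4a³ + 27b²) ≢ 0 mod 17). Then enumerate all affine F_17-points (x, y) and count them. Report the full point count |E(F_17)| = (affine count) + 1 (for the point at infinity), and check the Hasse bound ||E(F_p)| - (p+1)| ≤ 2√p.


Affine points = {(0, 5), (0, 12), (4, 8), (4, 9), (5, 2), (5, 15), (6, 5), (6, 12), (10, 6), (10, 11), (11, 5), (11, 12), (14, 2), (14, 15), (15, 2), (15, 15), (16, 3), (16, 14)}; affine count = 18; |E(F_17)| = 19.

Discriminant check: Δ ∝ 4a³ + 27b² = 4·15³ + 27·8² = 4·3375 + 27·64 ≡ 13 (mod 17). Nonzero ⇒ E is nonsingular.
For each x ∈ F_17, compute rhs = x³ + 15·x + 8 mod 17, then count y ∈ F_17 with y² ≡ rhs.
  x = 0: rhs = 8, matching y values: 5, 12 (2 points).
  x = 1: rhs = 7, matching y values: none (0 points).
  x = 2: rhs = 12, matching y values: none (0 points).
  x = 3: rhs = 12, matching y values: none (0 points).
  x = 4: rhs = 13, matching y values: 8, 9 (2 points).
  x = 5: rhs = 4, matching y values: 2, 15 (2 points).
  x = 6: rhs = 8, matching y values: 5, 12 (2 points).
  x = 7: rhs = 14, matching y values: none (0 points).
  x = 8: rhs = 11, matching y values: none (0 points).
  x = 9: rhs = 5, matching y values: none (0 points).
  x = 10: rhs = 2, matching y values: 6, 11 (2 points).
  x = 11: rhs = 8, matching y values: 5, 12 (2 points).
  x = 12: rhs = 12, matching y values: none (0 points).
  x = 13: rhs = 3, matching y values: none (0 points).
  x = 14: rhs = 4, matching y values: 2, 15 (2 points).
  x = 15: rhs = 4, matching y values: 2, 15 (2 points).
  x = 16: rhs = 9, matching y values: 3, 14 (2 points).
Total affine count: 18.
Full point count |E(F_17)| = 18 + 1 = 19.
Hasse bound: |19 − (17+1)| = |1| = 1 ≤ 2√17 ≈ 8.2462 ✓.


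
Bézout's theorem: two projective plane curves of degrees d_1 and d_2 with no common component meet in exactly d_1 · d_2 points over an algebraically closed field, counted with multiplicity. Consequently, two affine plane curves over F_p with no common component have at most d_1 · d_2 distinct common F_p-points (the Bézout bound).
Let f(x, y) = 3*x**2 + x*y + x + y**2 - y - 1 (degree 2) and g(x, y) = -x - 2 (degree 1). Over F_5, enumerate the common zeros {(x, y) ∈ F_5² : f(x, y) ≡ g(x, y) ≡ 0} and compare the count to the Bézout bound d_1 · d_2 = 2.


Common zeros: ∅; count = 0; Bézout bound = 2.

deg(f) = 2, deg(g) = 1, so Bézout bound = 2.
Scan x ∈ F_5. For each x, list the y ∈ F_5 with f(x, y) ≡ 0 and those with g(x, y) ≡ 0 (mod 5); the common zeros in that column are the intersection.
  x = 0: f ≡ 0 at y ∈ {3}; g ≡ 0 at y ∈ ∅; common: ∅.
  x = 1: f ≡ 0 at y ∈ ∅; g ≡ 0 at y ∈ ∅; common: ∅.
  x = 2: f ≡ 0 at y ∈ {1, 3}; g ≡ 0 at y ∈ ∅; common: ∅.
  x = 3: f ≡ 0 at y ∈ ∅; g ≡ 0 at y ∈ {0, 1, 2, 3, 4}; common: ∅.
  x = 4: f ≡ 0 at y ∈ {1}; g ≡ 0 at y ∈ ∅; common: ∅.
Collecting: common zeros = ∅, so the count is 0.
Comparison with the Bézout bound: 0 ≤ 2 = deg(f)·deg(g), as expected for curves with no common component (the affine F_5-count falls short of the bound because intersections may lie at infinity, over extension fields, or carry multiplicity).


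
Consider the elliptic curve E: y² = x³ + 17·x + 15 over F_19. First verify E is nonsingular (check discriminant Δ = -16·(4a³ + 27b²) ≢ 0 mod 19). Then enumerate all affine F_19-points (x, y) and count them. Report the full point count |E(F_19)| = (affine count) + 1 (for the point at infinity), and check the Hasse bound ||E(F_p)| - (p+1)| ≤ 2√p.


Affine points = {(2, 0), (3, 6), (3, 13), (5, 4), (5, 15), (8, 6), (8, 13), (9, 2), (9, 17), (10, 8), (10, 11), (12, 3), (12, 16), (13, 1), (13, 18), (15, 4), (15, 15), (17, 7), (17, 12), (18, 4), (18, 15)}; affine count = 21; |E(F_19)| = 22.

Discriminant check: Δ ∝ 4a³ + 27b² = 4·17³ + 27·15² = 4·4913 + 27·225 ≡ 1 (mod 19). Nonzero ⇒ E is nonsingular.
For each x ∈ F_19, compute rhs = x³ + 17·x + 15 mod 19, then count y ∈ F_19 with y² ≡ rhs.
  x = 0: rhs = 15, matching y values: none (0 points).
  x = 1: rhs = 14, matching y values: none (0 points).
  x = 2: rhs = 0, matching y values: 0 (1 points).
  x = 3: rhs = 17, matching y values: 6, 13 (2 points).
  x = 4: rhs = 14, matching y values: none (0 points).
  x = 5: rhs = 16, matching y values: 4, 15 (2 points).
  x = 6: rhs = 10, matching y values: none (0 points).
  x = 7: rhs = 2, matching y values: none (0 points).
  x = 8: rhs = 17, matching y values: 6, 13 (2 points).
  x = 9: rhs = 4, matching y values: 2, 17 (2 points).
  x = 10: rhs = 7, matching y values: 8, 11 (2 points).
  x = 11: rhs = 13, matching y values: none (0 points).
  x = 12: rhs = 9, matching y values: 3, 16 (2 points).
  x = 13: rhs = 1, matching y values: 1, 18 (2 points).
  x = 14: rhs = 14, matching y values: none (0 points).
  x = 15: rhs = 16, matching y values: 4, 15 (2 points).
  x = 16: rhs = 13, matching y values: none (0 points).
  x = 17: rhs = 11, matching y values: 7, 12 (2 points).
  x = 18: rhs = 16, matching y values: 4, 15 (2 points).
Total affine count: 21.
Full point count |E(F_19)| = 21 + 1 = 22.
Hasse bound: |22 − (19+1)| = |2| = 2 ≤ 2√19 ≈ 8.7178 ✓.


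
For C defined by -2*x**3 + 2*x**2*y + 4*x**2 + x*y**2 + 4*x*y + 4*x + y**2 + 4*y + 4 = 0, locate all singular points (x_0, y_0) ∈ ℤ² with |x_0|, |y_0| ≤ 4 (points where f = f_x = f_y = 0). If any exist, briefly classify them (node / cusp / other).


Singular points: {(0, -2)}; classification: cusp.

Compute partial derivatives:
  f_x = -6*x**2 + 4*x*y + 8*x + y**2 + 4*y + 4.
  f_y = 2*x**2 + 2*x*y + 4*x + 2*y + 4.
Scan x_0 ∈ {−4, ..., 4}. For each x_0, f_y(x_0, y) is a polynomial in y; find its integer roots y ∈ {−4, ..., 4}, then test f_x and f at those candidates.
  x = -4: f_y(-4, y) = 20 - 6*y; no integer root y with |y| ≤ 4.
  x = -3: f_y(-3, y) = 10 - 4*y; no integer root y with |y| ≤ 4.
  x = -2: f_y(-2, y) = 4 - 2*y; vanishes at y ∈ {2}. (-2, 2): f_x = -40 ≠ 0.
  x = -1: f_y(-1, y) = 2; no integer root y with |y| ≤ 4.
  x = 0: f_y(0, y) = 2*y + 4; vanishes at y ∈ {-2}. (0, -2): f_x = 0, f = 0 — SINGULAR.
  x = 1: f_y(1, y) = 4*y + 10; no integer root y with |y| ≤ 4.
  x = 2: f_y(2, y) = 6*y + 20; no integer root y with |y| ≤ 4.
  x = 3: f_y(3, y) = 8*y + 34; no integer root y with |y| ≤ 4.
  x = 4: f_y(4, y) = 10*y + 52; no integer root y with |y| ≤ 4.
Only singular point on the grid: (0, -2).
Classify: substitute x = 0 + u, y = -2 + v and expand: f = -2*u**3 + 2*u**2*v + u*v**2 + v**2.
No constant or linear terms (consistent with a singular point). Quadratic part: v**2. Cubic part: -2*u**3 + 2*u**2*v + u*v**2.
The quadratic part v**2 is a perfect square, so there is a single (double) tangent line v = 0, i.e. y = -2. Restricting the cubic part to that line (v = 0) leaves -2*u**3 ≠ 0, so f is not divisible by v and the branch is v² ≈ 2*u**3 to lowest order — this is a cusp.
Classification: cusp.


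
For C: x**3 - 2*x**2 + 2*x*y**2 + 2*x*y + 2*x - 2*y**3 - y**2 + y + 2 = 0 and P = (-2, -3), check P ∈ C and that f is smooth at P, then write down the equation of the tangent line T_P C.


Tangent line at P: 34*x - 27*y - 13 = 0.

Step 1: f(-2, -3) = 0, so P lies on C.
Step 2: partial derivatives
  f_x(x, y) = 3*x**2 - 4*x + 2*y**2 + 2*y + 2, f_y(x, y) = 4*x*y + 2*x - 6*y**2 - 2*y + 1.
  f_x(P) = 34, f_y(P) = -27 (gradient nonzero, so P is smooth).
Step 3: tangent line at P: 34·(x − -2) + -27·(y − -3) = 0.
Expanding: 34*x - 27*y - 13 = 0.


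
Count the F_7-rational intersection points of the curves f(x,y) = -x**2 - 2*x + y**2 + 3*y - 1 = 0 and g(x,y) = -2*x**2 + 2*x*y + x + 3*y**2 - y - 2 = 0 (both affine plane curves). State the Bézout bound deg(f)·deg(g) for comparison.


Common zeros: ∅; count = 0; Bézout bound = 4.

deg(f) = 2, deg(g) = 2, so Bézout bound = 4.
Scan x ∈ F_7. For each x, list the y ∈ F_7 with f(x, y) ≡ 0 and those with g(x, y) ≡ 0 (mod 7); the common zeros in that column are the intersection.
  x = 0: f ≡ 0 at y ∈ ∅; g ≡ 0 at y ∈ {1, 4}; common: ∅.
  x = 1: f ≡ 0 at y ∈ {1, 3}; g ≡ 0 at y ∈ {4, 5}; common: ∅.
  x = 2: f ≡ 0 at y ∈ ∅; g ≡ 0 at y ∈ {3}; common: ∅.
  x = 3: f ≡ 0 at y ∈ ∅; g ≡ 0 at y ∈ ∅; common: ∅.
  x = 4: f ≡ 0 at y ∈ {1, 3}; g ≡ 0 at y ∈ ∅; common: ∅.
  x = 5: f ≡ 0 at y ∈ ∅; g ≡ 0 at y ∈ {1, 3}; common: ∅.
  x = 6: f ≡ 0 at y ∈ {0, 4}; g ≡ 0 at y ∈ ∅; common: ∅.
Collecting: common zeros = ∅, so the count is 0.
Comparison with the Bézout bound: 0 ≤ 4 = deg(f)·deg(g), as expected for curves with no common component (the affine F_7-count falls short of the bound because intersections may lie at infinity, over extension fields, or carry multiplicity).


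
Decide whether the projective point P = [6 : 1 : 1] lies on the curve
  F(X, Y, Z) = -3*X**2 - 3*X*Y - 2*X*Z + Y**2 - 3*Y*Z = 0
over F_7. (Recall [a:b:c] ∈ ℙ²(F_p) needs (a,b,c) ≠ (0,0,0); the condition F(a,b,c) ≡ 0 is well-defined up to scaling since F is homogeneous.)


F(6,1,1) ≡ 0 (mod 7); P is on the curve.

Evaluate F(6, 1, 1) term-by-term (mod 7).
  -3*X**2 ↦ -3·36·1·1 = -108
  -3*X*Y ↦ -3·6·1·1 = -18
  -2*X*Z ↦ -2·6·1·1 = -12
  Y**2 ↦ 1·1·1·1 = 1
  -3*Y*Z ↦ -3·1·1·1 = -3
Sum: F(6, 1, 1) = (-108) + (-18) + (-12) + (1) + (-3) = -140.
Reducing mod 7: -140 ≡ 0 (mod 7).
Since F(a, b, c) ≡ 0 (mod 7), P lies on the curve.


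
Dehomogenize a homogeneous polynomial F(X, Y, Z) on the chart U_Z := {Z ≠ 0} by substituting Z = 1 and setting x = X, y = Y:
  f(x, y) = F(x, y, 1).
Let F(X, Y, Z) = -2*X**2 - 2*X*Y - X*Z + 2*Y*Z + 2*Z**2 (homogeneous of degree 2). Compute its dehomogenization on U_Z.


f(x, y) = -2*x**2 - 2*x*y - x + 2*y + 2

On U_Z we set Z = 1. Each monomial c·X^i·Y^j·Z^k in F becomes c·x^i·y^j·1^k = c·x^i·y^j.
Substituting Z = 1: F(X, Y, 1) = -2*x**2 - 2*x*y - x + 2*y + 2.
Note: deg(f) ≤ deg(F) = 2; strict inequality happens when F is divisible by Z (lost terms).


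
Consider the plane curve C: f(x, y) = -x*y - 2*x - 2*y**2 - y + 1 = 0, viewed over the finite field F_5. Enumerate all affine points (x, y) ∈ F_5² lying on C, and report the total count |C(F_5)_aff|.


Affine F_5-points: {(0, 3), (0, 4), (1, 1), (1, 3), (2, 3), (3, 0), (3, 3), (4, 2), (4, 3)}; count = 9.

For each of the 25 pairs (x, y) ∈ F_5², evaluate f(x, y) mod 5. Record the zeros.
  x = 0: [0↦1, 1↦3, 2↦1, 3↦0, 4↦0]  zeros at y ∈ {3, 4}
  x = 1: [0↦4, 1↦0, 2↦2, 3↦0, 4↦4]  zeros at y ∈ {1, 3}
  x = 2: [0↦2, 1↦2, 2↦3, 3↦0, 4↦3]  zeros at y ∈ {3}
  x = 3: [0↦0, 1↦4, 2↦4, 3↦0, 4↦2]  zeros at y ∈ {0, 3}
  x = 4: [0↦3, 1↦1, 2↦0, 3↦0, 4↦1]  zeros at y ∈ {2, 3}
Collecting zeros: affine points = {(0, 3), (0, 4), (1, 1), (1, 3), (2, 3), (3, 0), (3, 3), (4, 2), (4, 3)}.
Total count |C(F_5)_aff| = 9.
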